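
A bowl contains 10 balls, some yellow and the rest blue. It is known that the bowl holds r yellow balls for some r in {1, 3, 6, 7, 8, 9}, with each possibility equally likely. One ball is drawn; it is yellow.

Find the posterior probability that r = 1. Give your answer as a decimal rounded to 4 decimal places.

Compute the likelihood of this draw for each case: P(data | r = 1) = (1/10) = 1/10; P(data | r = 3) = (3/10) = 3/10; P(data | r = 6) = (6/10) = 3/5; P(data | r = 7) = (7/10) = 7/10; P(data | r = 8) = (8/10) = 4/5; P(data | r = 9) = (9/10) = 9/10.
Weighting by the prior gives 1/6 · 1/10 = 1/60, 1/6 · 3/10 = 1/20, 1/6 · 3/5 = 1/10, 1/6 · 7/10 = 7/60, 1/6 · 4/5 = 2/15, 1/6 · 9/10 = 3/20; summing to 17/30.
By Bayes' rule, P(r = 1 | data) = (1/60) / (17/30) = 1/34.

0.0294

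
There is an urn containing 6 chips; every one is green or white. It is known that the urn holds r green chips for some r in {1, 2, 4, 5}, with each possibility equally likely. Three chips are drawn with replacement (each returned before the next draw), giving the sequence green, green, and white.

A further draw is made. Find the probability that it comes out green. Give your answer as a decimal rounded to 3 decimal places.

0.620

Compute the likelihood of the observed sequence for each case: P(data | r = 1) = (1/6)(1/6)(5/6) = 5/216; P(data | r = 2) = (2/6)(2/6)(4/6) = 2/27; P(data | r = 4) = (4/6)(4/6)(2/6) = 4/27; P(data | r = 5) = (5/6)(5/6)(1/6) = 25/216.
Multiplying each by its prior: 1/4 · 5/216 = 5/864, 1/4 · 2/27 = 1/54, 1/4 · 4/27 = 1/27, 1/4 · 25/216 = 25/864; these sum to 13/144.
Dividing through by the total gives posterior P(r = 1 | data) = 5/78, P(r = 2 | data) = 8/39, P(r = 4 | data) = 16/39, P(r = 5 | data) = 25/78.
Averaging over the posterior, P(green next | data) = (1/6)(5/78) + (1/3)(8/39) + (2/3)(16/39) + (5/6)(25/78) = 145/234.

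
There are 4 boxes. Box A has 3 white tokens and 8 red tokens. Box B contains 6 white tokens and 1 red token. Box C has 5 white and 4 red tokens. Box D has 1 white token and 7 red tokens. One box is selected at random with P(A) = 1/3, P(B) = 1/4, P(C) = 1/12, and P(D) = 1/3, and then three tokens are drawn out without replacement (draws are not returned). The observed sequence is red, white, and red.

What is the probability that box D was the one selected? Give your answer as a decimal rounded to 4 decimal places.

0.3853

The likelihood of the observed sequence under each hypothesis: P(data | box A) = (8/11)(3/10)(7/9) = 0.1697; P(data | box B) = (1/7)(6/6)(0/5) = 0; P(data | box C) = (4/9)(5/8)(3/7) = 0.11905; P(data | box D) = (7/8)(1/7)(6/6) = 0.125.
Multiplying each by its prior: 1/3 · 0.1697 = 0.056566, 1/4 · 0 = 0, 1/12 · 0.11905 = 0.0099206, 1/3 · 0.125 = 0.041667; with total 0.10815.
By Bayes' rule, P(box D | data) = (0.041667) / (0.10815) = 0.38526.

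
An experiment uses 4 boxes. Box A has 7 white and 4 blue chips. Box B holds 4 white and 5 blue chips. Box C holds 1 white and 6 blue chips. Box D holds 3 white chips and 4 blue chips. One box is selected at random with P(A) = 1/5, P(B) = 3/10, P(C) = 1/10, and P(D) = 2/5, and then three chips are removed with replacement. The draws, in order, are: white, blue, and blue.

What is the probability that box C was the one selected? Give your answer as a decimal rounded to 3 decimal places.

Under each hypothesis, the probability of the observed sequence is: P(data | box A) = (7/11)(4/11)(4/11) = 0.084147; P(data | box B) = (4/9)(5/9)(5/9) = 0.13717; P(data | box C) = (1/7)(6/7)(6/7) = 0.10496; P(data | box D) = (3/7)(4/7)(4/7) = 0.13994.
Weighting by the prior gives 1/5 · 0.084147 = 0.016829, 3/10 · 0.13717 = 0.041152, 1/10 · 0.10496 = 0.010496, 2/5 · 0.13994 = 0.055977; these sum to 0.12445.
Hence P(box C | data) = (0.010496) / (0.12445) = 0.084333.

0.084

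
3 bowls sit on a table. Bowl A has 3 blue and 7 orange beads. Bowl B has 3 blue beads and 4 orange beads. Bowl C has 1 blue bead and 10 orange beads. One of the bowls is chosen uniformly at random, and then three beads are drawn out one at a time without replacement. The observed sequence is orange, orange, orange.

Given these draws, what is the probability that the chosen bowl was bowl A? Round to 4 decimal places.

0.2574

For each hypothesis, P(data | H) works out to: P(data | bowl A) = (7/10)(6/9)(5/8) = 0.29167; P(data | bowl B) = (4/7)(3/6)(2/5) = 0.11429; P(data | bowl C) = (10/11)(9/10)(8/9) = 0.72727.
Weighting by the prior gives 1/3 · 0.29167 = 0.097222, 1/3 · 0.11429 = 0.038095, 1/3 · 0.72727 = 0.24242; these sum to 0.37774.
By Bayes' rule, P(bowl A | data) = (0.097222) / (0.37774) = 0.25738.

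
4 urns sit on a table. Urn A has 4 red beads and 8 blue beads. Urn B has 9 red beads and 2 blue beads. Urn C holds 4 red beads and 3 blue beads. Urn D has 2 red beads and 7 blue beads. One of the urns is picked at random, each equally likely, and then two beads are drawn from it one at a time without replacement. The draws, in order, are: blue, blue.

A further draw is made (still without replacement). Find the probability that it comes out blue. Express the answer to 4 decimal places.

The likelihood of the observed sequence under each hypothesis: P(data | urn A) = (8/12)(7/11) = 0.42424; P(data | urn B) = (2/11)(1/10) = 0.018182; P(data | urn C) = (3/7)(2/6) = 0.14286; P(data | urn D) = (7/9)(6/8) = 0.58333.
Multiplying each by its prior: 1/4 · 0.42424 = 0.10606, 1/4 · 0.018182 = 0.0045455, 1/4 · 0.14286 = 0.035714, 1/4 · 0.58333 = 0.14583; summing to 0.29215.
Normalising, the posterior is P(urn A | data) = 0.36303, P(urn B | data) = 0.015558, P(urn C | data) = 0.12224, P(urn D | data) = 0.49917.
Averaging over the posterior, P(blue next | data) = (3/5)(0.36303) + (0)(0.015558) + (1/5)(0.12224) + (5/7)(0.49917) = 0.59881.

0.5988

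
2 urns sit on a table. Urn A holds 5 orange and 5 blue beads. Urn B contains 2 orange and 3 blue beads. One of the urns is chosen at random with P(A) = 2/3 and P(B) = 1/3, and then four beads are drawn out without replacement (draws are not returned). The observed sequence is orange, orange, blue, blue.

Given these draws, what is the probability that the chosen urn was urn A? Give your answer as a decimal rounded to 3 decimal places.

0.613

Under each hypothesis, the probability of the observed sequence is: P(data | urn A) = (5/10)(4/9)(5/8)(4/7) = 0.079365; P(data | urn B) = (2/5)(1/4)(3/3)(2/2) = 0.1.
Weighting by the prior gives 2/3 · 0.079365 = 0.05291, 1/3 · 0.1 = 0.033333; summing to 0.086243.
Hence P(urn A | data) = (0.05291) / (0.086243) = 0.6135.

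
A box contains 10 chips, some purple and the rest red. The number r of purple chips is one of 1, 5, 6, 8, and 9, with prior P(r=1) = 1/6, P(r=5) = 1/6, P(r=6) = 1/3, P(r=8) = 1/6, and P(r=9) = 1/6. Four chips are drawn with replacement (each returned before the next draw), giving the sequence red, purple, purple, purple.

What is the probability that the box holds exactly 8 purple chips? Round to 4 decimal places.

Under each hypothesis, the probability of the observed sequence is: P(data | r = 1) = (9/10)(1/10)(1/10)(1/10) = 0.0009; P(data | r = 5) = (5/10)(5/10)(5/10)(5/10) = 0.0625; P(data | r = 6) = (4/10)(6/10)(6/10)(6/10) = 0.0864; P(data | r = 8) = (2/10)(8/10)(8/10)(8/10) = 0.1024; P(data | r = 9) = (1/10)(9/10)(9/10)(9/10) = 0.0729.
Multiplying each by its prior: 1/6 · 0.0009 = 0.00015, 1/6 · 0.0625 = 0.010417, 1/3 · 0.0864 = 0.0288, 1/6 · 0.1024 = 0.017067, 1/6 · 0.0729 = 0.01215; these sum to 0.068583.
Hence P(r = 8 | data) = (0.017067) / (0.068583) = 0.24885.

0.2488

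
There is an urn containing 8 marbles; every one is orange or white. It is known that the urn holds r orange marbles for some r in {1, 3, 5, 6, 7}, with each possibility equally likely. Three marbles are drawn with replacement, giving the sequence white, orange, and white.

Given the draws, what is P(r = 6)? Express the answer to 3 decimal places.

The likelihood of the observed sequence under each hypothesis: P(data | r = 1) = (7/8)(1/8)(7/8) = 0.095703; P(data | r = 3) = (5/8)(3/8)(5/8) = 0.14648; P(data | r = 5) = (3/8)(5/8)(3/8) = 0.087891; P(data | r = 6) = (2/8)(6/8)(2/8) = 0.046875; P(data | r = 7) = (1/8)(7/8)(1/8) = 0.013672.
Multiplying each by its prior: 1/5 · 0.095703 = 0.019141, 1/5 · 0.14648 = 0.029297, 1/5 · 0.087891 = 0.017578, 1/5 · 0.046875 = 0.009375, 1/5 · 0.013672 = 0.0027344; with total 0.078125.
So P(r = 6 | data) = (0.009375) / (0.078125) = 0.12.

0.120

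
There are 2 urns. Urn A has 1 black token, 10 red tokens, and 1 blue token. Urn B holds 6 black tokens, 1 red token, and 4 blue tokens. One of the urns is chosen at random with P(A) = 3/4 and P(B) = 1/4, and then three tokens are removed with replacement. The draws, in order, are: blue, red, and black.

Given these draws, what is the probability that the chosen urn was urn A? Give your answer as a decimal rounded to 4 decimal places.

0.4905

Under each hypothesis, the probability of the observed sequence is: P(data | urn A) = (1/12)(10/12)(1/12) = 0.005787; P(data | urn B) = (4/11)(1/11)(6/11) = 0.018032.
Weighting by the prior gives 3/4 · 0.005787 = 0.0043403, 1/4 · 0.018032 = 0.0045079; these sum to 0.0088482.
By Bayes' rule, P(urn A | data) = (0.0043403) / (0.0088482) = 0.49053.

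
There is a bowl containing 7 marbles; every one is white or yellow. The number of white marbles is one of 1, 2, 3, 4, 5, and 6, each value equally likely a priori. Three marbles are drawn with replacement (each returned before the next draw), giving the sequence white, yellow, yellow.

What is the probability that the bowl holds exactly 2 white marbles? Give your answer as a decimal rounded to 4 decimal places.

0.2551

Compute the likelihood of the observed sequence for each case: P(data | r = 1) = (1/7)(6/7)(6/7) = 0.10496; P(data | r = 2) = (2/7)(5/7)(5/7) = 0.14577; P(data | r = 3) = (3/7)(4/7)(4/7) = 0.13994; P(data | r = 4) = (4/7)(3/7)(3/7) = 0.10496; P(data | r = 5) = (5/7)(2/7)(2/7) = 0.058309; P(data | r = 6) = (6/7)(1/7)(1/7) = 0.017493.
The prior-weighted likelihoods are 1/6 · 0.10496 = 0.017493, 1/6 · 0.14577 = 0.024295, 1/6 · 0.13994 = 0.023324, 1/6 · 0.10496 = 0.017493, 1/6 · 0.058309 = 0.0097182, 1/6 · 0.017493 = 0.0029155; with total 0.095238.
Therefore the posterior P(r = 2 | data) = (0.024295) / (0.095238) = 0.2551.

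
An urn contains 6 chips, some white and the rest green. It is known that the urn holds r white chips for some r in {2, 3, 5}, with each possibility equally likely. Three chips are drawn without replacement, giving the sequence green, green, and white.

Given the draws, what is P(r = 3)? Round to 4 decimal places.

0.4286

Under each hypothesis, the probability of the observed sequence is: P(data | r = 2) = (4/6)(3/5)(2/4) = 1/5; P(data | r = 3) = (3/6)(2/5)(3/4) = 3/20; P(data | r = 5) = (1/6)(0/5) = 0.
Weighting by the prior gives 1/3 · 1/5 = 1/15, 1/3 · 3/20 = 1/20, 1/3 · 0 = 0; summing to 7/60.
By Bayes' rule, P(r = 3 | data) = (1/20) / (7/60) = 3/7.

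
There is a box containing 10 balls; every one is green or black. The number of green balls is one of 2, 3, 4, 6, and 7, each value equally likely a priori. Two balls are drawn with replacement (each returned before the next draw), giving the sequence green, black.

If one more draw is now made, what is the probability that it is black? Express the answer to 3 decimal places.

0.545

Compute the likelihood of the observed sequence for each case: P(data | r = 2) = (2/10)(8/10) = 4/25; P(data | r = 3) = (3/10)(7/10) = 21/100; P(data | r = 4) = (4/10)(6/10) = 6/25; P(data | r = 6) = (6/10)(4/10) = 6/25; P(data | r = 7) = (7/10)(3/10) = 21/100.
The prior-weighted likelihoods are 1/5 · 4/25 = 4/125, 1/5 · 21/100 = 21/500, 1/5 · 6/25 = 6/125, 1/5 · 6/25 = 6/125, 1/5 · 21/100 = 21/500; these sum to 53/250.
Dividing through by the total gives posterior P(r = 2 | data) = 8/53, P(r = 3 | data) = 21/106, P(r = 4 | data) = 12/53, P(r = 6 | data) = 12/53, P(r = 7 | data) = 21/106.
The predictive probability is P(black next | data) = (4/5)(8/53) + (7/10)(21/106) + (3/5)(12/53) + (2/5)(12/53) + (3/10)(21/106) = 289/530.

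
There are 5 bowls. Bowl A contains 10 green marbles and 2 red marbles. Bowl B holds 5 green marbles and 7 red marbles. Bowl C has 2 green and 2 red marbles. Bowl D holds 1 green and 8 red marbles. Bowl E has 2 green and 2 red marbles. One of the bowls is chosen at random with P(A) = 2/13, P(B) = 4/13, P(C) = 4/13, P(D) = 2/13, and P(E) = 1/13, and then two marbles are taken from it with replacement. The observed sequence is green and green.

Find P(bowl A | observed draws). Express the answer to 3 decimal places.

The likelihood of the observed sequence under each hypothesis: P(data | bowl A) = (10/12)(10/12) = 0.69444; P(data | bowl B) = (5/12)(5/12) = 0.17361; P(data | bowl C) = (2/4)(2/4) = 0.25; P(data | bowl D) = (1/9)(1/9) = 0.012346; P(data | bowl E) = (2/4)(2/4) = 0.25.
Multiplying each by its prior: 2/13 · 0.69444 = 0.10684, 4/13 · 0.17361 = 0.053419, 4/13 · 0.25 = 0.076923, 2/13 · 0.012346 = 0.0018993, 1/13 · 0.25 = 0.019231; with total 0.25831.
Therefore the posterior P(bowl A | data) = (0.10684) / (0.25831) = 0.4136.

0.414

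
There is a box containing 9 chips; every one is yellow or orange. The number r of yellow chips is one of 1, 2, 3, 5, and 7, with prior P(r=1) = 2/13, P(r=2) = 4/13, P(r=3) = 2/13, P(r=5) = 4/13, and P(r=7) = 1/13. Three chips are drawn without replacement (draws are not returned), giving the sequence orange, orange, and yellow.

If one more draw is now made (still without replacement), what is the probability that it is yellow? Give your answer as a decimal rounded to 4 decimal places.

0.3288

Compute the likelihood of the observed sequence for each case: P(data | r = 1) = (8/9)(7/8)(1/7) = 1/9; P(data | r = 2) = (7/9)(6/8)(2/7) = 1/6; P(data | r = 3) = (6/9)(5/8)(3/7) = 5/28; P(data | r = 5) = (4/9)(3/8)(5/7) = 5/42; P(data | r = 7) = (2/9)(1/8)(7/7) = 1/36.
Weighting by the prior gives 2/13 · 1/9 = 2/117, 4/13 · 1/6 = 2/39, 2/13 · 5/28 = 5/182, 4/13 · 5/42 = 10/273, 1/13 · 1/36 = 1/468; with total 7/52.
Normalising, the posterior is P(r = 1 | data) = 8/63, P(r = 2 | data) = 8/21, P(r = 3 | data) = 10/49, P(r = 5 | data) = 40/147, P(r = 7 | data) = 1/63.
So P(yellow next | data) = Σ P(yellow next | H) P(H | data) = (0)(8/63) + (1/6)(8/21) + (1/3)(10/49) + (2/3)(40/147) + (1)(1/63) = 145/441.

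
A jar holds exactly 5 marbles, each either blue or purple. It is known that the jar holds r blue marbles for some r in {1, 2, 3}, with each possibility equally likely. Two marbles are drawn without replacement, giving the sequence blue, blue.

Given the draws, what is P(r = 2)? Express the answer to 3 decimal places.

For each hypothesis, P(data | H) works out to: P(data | r = 1) = (1/5)(0/4) = 0; P(data | r = 2) = (2/5)(1/4) = 1/10; P(data | r = 3) = (3/5)(2/4) = 3/10.
The prior-weighted likelihoods are 1/3 · 0 = 0, 1/3 · 1/10 = 1/30, 1/3 · 3/10 = 1/10; with total 2/15.
Hence P(r = 2 | data) = (1/30) / (2/15) = 1/4.

0.250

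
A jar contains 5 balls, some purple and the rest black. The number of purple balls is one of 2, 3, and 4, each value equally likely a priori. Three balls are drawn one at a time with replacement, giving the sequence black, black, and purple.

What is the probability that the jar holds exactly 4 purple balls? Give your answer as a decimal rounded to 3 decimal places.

0.118

Compute the likelihood of the observed sequence for each case: P(data | r = 2) = (3/5)(3/5)(2/5) = 18/125; P(data | r = 3) = (2/5)(2/5)(3/5) = 12/125; P(data | r = 4) = (1/5)(1/5)(4/5) = 4/125.
The prior-weighted likelihoods are 1/3 · 18/125 = 6/125, 1/3 · 12/125 = 4/125, 1/3 · 4/125 = 4/375; with total 34/375.
By Bayes' rule, P(r = 4 | data) = (4/375) / (34/375) = 2/17.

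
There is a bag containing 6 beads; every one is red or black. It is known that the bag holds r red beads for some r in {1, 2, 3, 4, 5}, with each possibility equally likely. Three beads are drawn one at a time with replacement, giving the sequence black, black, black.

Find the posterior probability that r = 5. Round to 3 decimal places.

For each hypothesis, P(data | H) works out to: P(data | r = 1) = (5/6)(5/6)(5/6) = 0.5787; P(data | r = 2) = (4/6)(4/6)(4/6) = 0.2963; P(data | r = 3) = (3/6)(3/6)(3/6) = 0.125; P(data | r = 4) = (2/6)(2/6)(2/6) = 0.037037; P(data | r = 5) = (1/6)(1/6)(1/6) = 0.0046296.
The prior-weighted likelihoods are 1/5 · 0.5787 = 0.11574, 1/5 · 0.2963 = 0.059259, 1/5 · 0.125 = 0.025, 1/5 · 0.037037 = 0.0074074, 1/5 · 0.0046296 = 0.00092593; these sum to 0.20833.
By Bayes' rule, P(r = 5 | data) = (0.00092593) / (0.20833) = 0.0044444.

0.004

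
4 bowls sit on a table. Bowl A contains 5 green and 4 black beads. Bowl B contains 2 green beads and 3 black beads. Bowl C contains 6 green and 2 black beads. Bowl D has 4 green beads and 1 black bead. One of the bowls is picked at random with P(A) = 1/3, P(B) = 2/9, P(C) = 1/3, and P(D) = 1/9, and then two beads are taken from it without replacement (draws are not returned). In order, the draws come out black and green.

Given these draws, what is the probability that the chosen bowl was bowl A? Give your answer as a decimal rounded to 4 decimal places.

The likelihood of the observed sequence under each hypothesis: P(data | bowl A) = (4/9)(5/8) = 5/18; P(data | bowl B) = (3/5)(2/4) = 3/10; P(data | bowl C) = (2/8)(6/7) = 3/14; P(data | bowl D) = (1/5)(4/4) = 1/5.
Multiplying each by its prior: 1/3 · 5/18 = 5/54, 2/9 · 3/10 = 1/15, 1/3 · 3/14 = 1/14, 1/9 · 1/5 = 1/45; with total 239/945.
Therefore the posterior P(bowl A | data) = (5/54) / (239/945) = 175/478.

0.3661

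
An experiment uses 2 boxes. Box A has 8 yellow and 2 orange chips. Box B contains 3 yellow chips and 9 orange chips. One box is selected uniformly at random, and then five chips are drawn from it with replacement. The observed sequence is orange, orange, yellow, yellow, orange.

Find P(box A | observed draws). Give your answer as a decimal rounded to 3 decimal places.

The likelihood of the observed sequence under each hypothesis: P(data | box A) = (2/10)(2/10)(8/10)(8/10)(2/10) = 0.00512; P(data | box B) = (9/12)(9/12)(3/12)(3/12)(9/12) = 0.026367.
The prior-weighted likelihoods are 1/2 · 0.00512 = 0.00256, 1/2 · 0.026367 = 0.013184; with total 0.015744.
So P(box A | data) = (0.00256) / (0.015744) = 0.16261.

0.163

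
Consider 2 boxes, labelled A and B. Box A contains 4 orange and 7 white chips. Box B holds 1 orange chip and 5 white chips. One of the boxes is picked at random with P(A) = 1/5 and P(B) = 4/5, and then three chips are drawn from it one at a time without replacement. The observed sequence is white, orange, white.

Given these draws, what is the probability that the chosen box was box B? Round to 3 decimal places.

Under each hypothesis, the probability of the observed sequence is: P(data | box A) = (7/11)(4/10)(6/9) = 28/165; P(data | box B) = (5/6)(1/5)(4/4) = 1/6.
Multiplying each by its prior: 1/5 · 28/165 = 28/825, 4/5 · 1/6 = 2/15; these sum to 46/275.
By Bayes' rule, P(box B | data) = (2/15) / (46/275) = 55/69.

0.797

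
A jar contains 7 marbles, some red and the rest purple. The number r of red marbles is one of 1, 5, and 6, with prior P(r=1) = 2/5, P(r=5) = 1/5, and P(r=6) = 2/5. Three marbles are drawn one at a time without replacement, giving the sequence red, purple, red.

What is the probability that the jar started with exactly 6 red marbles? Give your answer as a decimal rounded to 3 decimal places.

Under each hypothesis, the probability of the observed sequence is: P(data | r = 1) = (1/7)(6/6)(0/5) = 0; P(data | r = 5) = (5/7)(2/6)(4/5) = 4/21; P(data | r = 6) = (6/7)(1/6)(5/5) = 1/7.
Multiplying each by its prior: 2/5 · 0 = 0, 1/5 · 4/21 = 4/105, 2/5 · 1/7 = 2/35; summing to 2/21.
By Bayes' rule, P(r = 6 | data) = (2/35) / (2/21) = 3/5.

0.600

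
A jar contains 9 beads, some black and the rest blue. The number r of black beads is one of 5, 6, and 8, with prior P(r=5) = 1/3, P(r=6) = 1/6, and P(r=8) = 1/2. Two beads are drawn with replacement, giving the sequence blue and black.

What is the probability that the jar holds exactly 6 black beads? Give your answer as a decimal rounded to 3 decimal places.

The likelihood of the observed sequence under each hypothesis: P(data | r = 5) = (4/9)(5/9) = 20/81; P(data | r = 6) = (3/9)(6/9) = 2/9; P(data | r = 8) = (1/9)(8/9) = 8/81.
The prior-weighted likelihoods are 1/3 · 20/81 = 20/243, 1/6 · 2/9 = 1/27, 1/2 · 8/81 = 4/81; summing to 41/243.
Therefore the posterior P(r = 6 | data) = (1/27) / (41/243) = 9/41.

0.220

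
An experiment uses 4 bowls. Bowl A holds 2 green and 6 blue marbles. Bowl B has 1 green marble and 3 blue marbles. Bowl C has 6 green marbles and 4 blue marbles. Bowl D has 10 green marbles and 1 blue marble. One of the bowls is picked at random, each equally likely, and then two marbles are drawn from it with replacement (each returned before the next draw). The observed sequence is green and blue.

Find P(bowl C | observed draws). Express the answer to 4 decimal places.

0.3440

Under each hypothesis, the probability of the observed sequence is: P(data | bowl A) = (2/8)(6/8) = 0.1875; P(data | bowl B) = (1/4)(3/4) = 0.1875; P(data | bowl C) = (6/10)(4/10) = 0.24; P(data | bowl D) = (10/11)(1/11) = 0.082645.
The prior-weighted likelihoods are 1/4 · 0.1875 = 0.046875, 1/4 · 0.1875 = 0.046875, 1/4 · 0.24 = 0.06, 1/4 · 0.082645 = 0.020661; with total 0.17441.
By Bayes' rule, P(bowl C | data) = (0.06) / (0.17441) = 0.34401.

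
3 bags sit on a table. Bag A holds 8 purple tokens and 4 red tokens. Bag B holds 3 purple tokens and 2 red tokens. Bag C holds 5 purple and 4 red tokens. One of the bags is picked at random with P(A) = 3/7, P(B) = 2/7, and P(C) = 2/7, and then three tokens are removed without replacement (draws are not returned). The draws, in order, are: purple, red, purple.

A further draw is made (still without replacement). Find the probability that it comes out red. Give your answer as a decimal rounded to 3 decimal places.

0.431

Compute the likelihood of the observed sequence for each case: P(data | bag A) = (8/12)(4/11)(7/10) = 0.1697; P(data | bag B) = (3/5)(2/4)(2/3) = 0.2; P(data | bag C) = (5/9)(4/8)(4/7) = 0.15873.
Weighting by the prior gives 3/7 · 0.1697 = 0.072727, 2/7 · 0.2 = 0.057143, 2/7 · 0.15873 = 0.045351; summing to 0.17522.
The posterior is then P(bag A | data) = 0.41506, P(bag B | data) = 0.32612, P(bag C | data) = 0.25882.
The predictive probability is P(red next | data) = (1/3)(0.41506) + (1/2)(0.32612) + (1/2)(0.25882) = 0.43082.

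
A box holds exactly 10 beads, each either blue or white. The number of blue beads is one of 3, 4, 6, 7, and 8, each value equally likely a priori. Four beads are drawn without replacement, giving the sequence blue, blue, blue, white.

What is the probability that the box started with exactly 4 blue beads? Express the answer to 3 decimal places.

Under each hypothesis, the probability of the observed sequence is: P(data | r = 3) = (3/10)(2/9)(1/8)(7/7) = 1/120; P(data | r = 4) = (4/10)(3/9)(2/8)(6/7) = 1/35; P(data | r = 6) = (6/10)(5/9)(4/8)(4/7) = 2/21; P(data | r = 7) = (7/10)(6/9)(5/8)(3/7) = 1/8; P(data | r = 8) = (8/10)(7/9)(6/8)(2/7) = 2/15.
Weighting by the prior gives 1/5 · 1/120 = 1/600, 1/5 · 1/35 = 1/175, 1/5 · 2/21 = 2/105, 1/5 · 1/8 = 1/40, 1/5 · 2/15 = 2/75; these sum to 41/525.
Therefore the posterior P(r = 4 | data) = (1/175) / (41/525) = 3/41.

0.073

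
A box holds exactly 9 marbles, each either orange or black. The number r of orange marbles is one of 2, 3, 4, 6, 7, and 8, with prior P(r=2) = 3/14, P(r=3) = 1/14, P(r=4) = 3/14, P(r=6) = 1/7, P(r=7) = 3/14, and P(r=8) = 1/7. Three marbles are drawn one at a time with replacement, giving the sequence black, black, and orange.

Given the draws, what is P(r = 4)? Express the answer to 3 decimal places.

0.330

Under each hypothesis, the probability of the observed sequence is: P(data | r = 2) = (7/9)(7/9)(2/9) = 0.13443; P(data | r = 3) = (6/9)(6/9)(3/9) = 0.14815; P(data | r = 4) = (5/9)(5/9)(4/9) = 0.13717; P(data | r = 6) = (3/9)(3/9)(6/9) = 0.074074; P(data | r = 7) = (2/9)(2/9)(7/9) = 0.038409; P(data | r = 8) = (1/9)(1/9)(8/9) = 0.010974.
Weighting by the prior gives 3/14 · 0.13443 = 0.028807, 1/14 · 0.14815 = 0.010582, 3/14 · 0.13717 = 0.029394, 1/7 · 0.074074 = 0.010582, 3/14 · 0.038409 = 0.0082305, 1/7 · 0.010974 = 0.0015677; summing to 0.089163.
By Bayes' rule, P(r = 4 | data) = (0.029394) / (0.089163) = 0.32967.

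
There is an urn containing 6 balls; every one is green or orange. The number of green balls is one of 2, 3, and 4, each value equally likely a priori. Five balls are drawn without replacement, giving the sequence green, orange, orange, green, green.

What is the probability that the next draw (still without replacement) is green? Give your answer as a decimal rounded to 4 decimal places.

0.5714

The likelihood of the observed sequence under each hypothesis: P(data | r = 2) = (2/6)(4/5)(3/4)(1/3)(0/2) = 0; P(data | r = 3) = (3/6)(3/5)(2/4)(2/3)(1/2) = 1/20; P(data | r = 4) = (4/6)(2/5)(1/4)(3/3)(2/2) = 1/15.
The prior-weighted likelihoods are 1/3 · 0 = 0, 1/3 · 1/20 = 1/60, 1/3 · 1/15 = 1/45; these sum to 7/180.
Normalising, the posterior is P(r = 2 | data) = 0, P(r = 3 | data) = 3/7, P(r = 4 | data) = 4/7.
Averaging over the posterior, P(green next | data) = (0)(3/7) + (1)(4/7) = 4/7.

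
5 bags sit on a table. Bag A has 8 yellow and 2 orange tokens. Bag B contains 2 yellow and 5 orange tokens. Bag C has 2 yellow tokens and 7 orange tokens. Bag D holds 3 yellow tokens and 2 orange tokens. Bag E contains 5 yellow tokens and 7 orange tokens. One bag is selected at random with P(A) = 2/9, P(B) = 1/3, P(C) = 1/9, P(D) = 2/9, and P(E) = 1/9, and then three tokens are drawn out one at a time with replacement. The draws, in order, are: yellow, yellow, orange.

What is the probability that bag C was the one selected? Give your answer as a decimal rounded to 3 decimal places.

Under each hypothesis, the probability of the observed sequence is: P(data | bag A) = (8/10)(8/10)(2/10) = 0.128; P(data | bag B) = (2/7)(2/7)(5/7) = 0.058309; P(data | bag C) = (2/9)(2/9)(7/9) = 0.038409; P(data | bag D) = (3/5)(3/5)(2/5) = 0.144; P(data | bag E) = (5/12)(5/12)(7/12) = 0.10127.
Weighting by the prior gives 2/9 · 0.128 = 0.028444, 1/3 · 0.058309 = 0.019436, 1/9 · 0.038409 = 0.0042676, 2/9 · 0.144 = 0.032, 1/9 · 0.10127 = 0.011253; summing to 0.095401.
By Bayes' rule, P(bag C | data) = (0.0042676) / (0.095401) = 0.044734.

0.045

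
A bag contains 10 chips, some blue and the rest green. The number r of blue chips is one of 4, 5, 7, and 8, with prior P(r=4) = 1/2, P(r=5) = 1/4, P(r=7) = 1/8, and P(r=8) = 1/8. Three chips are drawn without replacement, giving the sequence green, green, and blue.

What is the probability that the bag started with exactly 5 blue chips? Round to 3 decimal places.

For each hypothesis, P(data | H) works out to: P(data | r = 4) = (6/10)(5/9)(4/8) = 1/6; P(data | r = 5) = (5/10)(4/9)(5/8) = 5/36; P(data | r = 7) = (3/10)(2/9)(7/8) = 7/120; P(data | r = 8) = (2/10)(1/9)(8/8) = 1/45.
The prior-weighted likelihoods are 1/2 · 1/6 = 1/12, 1/4 · 5/36 = 5/144, 1/8 · 7/120 = 7/960, 1/8 · 1/45 = 1/360; these sum to 41/320.
By Bayes' rule, P(r = 5 | data) = (5/144) / (41/320) = 100/369.

0.271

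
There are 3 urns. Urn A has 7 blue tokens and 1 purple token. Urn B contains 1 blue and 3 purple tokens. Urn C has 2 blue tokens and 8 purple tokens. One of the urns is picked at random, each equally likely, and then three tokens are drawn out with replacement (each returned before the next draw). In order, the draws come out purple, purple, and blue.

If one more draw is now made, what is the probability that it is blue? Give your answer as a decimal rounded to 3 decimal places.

Under each hypothesis, the probability of the observed sequence is: P(data | urn A) = (1/8)(1/8)(7/8) = 0.013672; P(data | urn B) = (3/4)(3/4)(1/4) = 0.14062; P(data | urn C) = (8/10)(8/10)(2/10) = 0.128.
Weighting by the prior gives 1/3 · 0.013672 = 0.0045573, 1/3 · 0.14062 = 0.046875, 1/3 · 0.128 = 0.042667; summing to 0.094099.
The posterior is then P(urn A | data) = 0.048431, P(urn B | data) = 0.49815, P(urn C | data) = 0.45342.
The predictive probability is P(blue next | data) = (7/8)(0.048431) + (1/4)(0.49815) + (1/5)(0.45342) = 0.2576.

0.258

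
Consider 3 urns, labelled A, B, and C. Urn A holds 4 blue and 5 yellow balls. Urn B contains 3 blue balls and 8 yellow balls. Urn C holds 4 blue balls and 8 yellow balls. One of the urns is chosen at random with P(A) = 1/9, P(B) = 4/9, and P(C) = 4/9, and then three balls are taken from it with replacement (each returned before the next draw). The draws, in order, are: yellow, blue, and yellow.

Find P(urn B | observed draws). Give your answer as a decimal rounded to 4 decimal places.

0.4416

Compute the likelihood of the observed sequence for each case: P(data | urn A) = (5/9)(4/9)(5/9) = 0.13717; P(data | urn B) = (8/11)(3/11)(8/11) = 0.14425; P(data | urn C) = (8/12)(4/12)(8/12) = 0.14815.
Weighting by the prior gives 1/9 · 0.13717 = 0.015242, 4/9 · 0.14425 = 0.064112, 4/9 · 0.14815 = 0.065844; these sum to 0.1452.
Therefore the posterior P(urn B | data) = (0.064112) / (0.1452) = 0.44155.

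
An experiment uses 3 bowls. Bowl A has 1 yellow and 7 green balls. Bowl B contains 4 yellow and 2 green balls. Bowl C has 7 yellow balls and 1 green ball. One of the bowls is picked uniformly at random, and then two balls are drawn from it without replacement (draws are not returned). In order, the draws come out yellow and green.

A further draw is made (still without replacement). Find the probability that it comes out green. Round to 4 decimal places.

The likelihood of the observed sequence under each hypothesis: P(data | bowl A) = (1/8)(7/7) = 1/8; P(data | bowl B) = (4/6)(2/5) = 4/15; P(data | bowl C) = (7/8)(1/7) = 1/8.
Multiplying each by its prior: 1/3 · 1/8 = 1/24, 1/3 · 4/15 = 4/45, 1/3 · 1/8 = 1/24; with total 31/180.
Normalising, the posterior is P(bowl A | data) = 15/62, P(bowl B | data) = 16/31, P(bowl C | data) = 15/62.
The predictive probability is P(green next | data) = (1)(15/62) + (1/4)(16/31) + (0)(15/62) = 23/62.

0.3710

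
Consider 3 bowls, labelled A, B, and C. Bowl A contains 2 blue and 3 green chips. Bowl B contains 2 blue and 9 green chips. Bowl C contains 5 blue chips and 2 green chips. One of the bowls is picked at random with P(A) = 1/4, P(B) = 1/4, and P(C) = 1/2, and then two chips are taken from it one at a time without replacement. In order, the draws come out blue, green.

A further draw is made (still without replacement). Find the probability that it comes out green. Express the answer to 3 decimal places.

0.469

Under each hypothesis, the probability of the observed sequence is: P(data | bowl A) = (2/5)(3/4) = 0.3; P(data | bowl B) = (2/11)(9/10) = 0.16364; P(data | bowl C) = (5/7)(2/6) = 0.2381.
The prior-weighted likelihoods are 1/4 · 0.3 = 0.075, 1/4 · 0.16364 = 0.040909, 1/2 · 0.2381 = 0.11905; summing to 0.23496.
Dividing through by the total gives posterior P(bowl A | data) = 0.31921, P(bowl B | data) = 0.17411, P(bowl C | data) = 0.50668.
Averaging over the posterior, P(green next | data) = (2/3)(0.31921) + (8/9)(0.17411) + (1/5)(0.50668) = 0.46891.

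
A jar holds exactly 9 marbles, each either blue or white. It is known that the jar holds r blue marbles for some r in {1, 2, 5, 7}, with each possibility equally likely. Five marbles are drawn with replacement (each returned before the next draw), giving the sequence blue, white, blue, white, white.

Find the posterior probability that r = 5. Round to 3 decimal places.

0.413

Under each hypothesis, the probability of the observed sequence is: P(data | r = 1) = (1/9)(8/9)(1/9)(8/9)(8/9) = 0.0086708; P(data | r = 2) = (2/9)(7/9)(2/9)(7/9)(7/9) = 0.023235; P(data | r = 5) = (5/9)(4/9)(5/9)(4/9)(4/9) = 0.027096; P(data | r = 7) = (7/9)(2/9)(7/9)(2/9)(2/9) = 0.0066386.
Weighting by the prior gives 1/4 · 0.0086708 = 0.0021677, 1/4 · 0.023235 = 0.0058087, 1/4 · 0.027096 = 0.006774, 1/4 · 0.0066386 = 0.0016596; summing to 0.01641.
So P(r = 5 | data) = (0.006774) / (0.01641) = 0.4128.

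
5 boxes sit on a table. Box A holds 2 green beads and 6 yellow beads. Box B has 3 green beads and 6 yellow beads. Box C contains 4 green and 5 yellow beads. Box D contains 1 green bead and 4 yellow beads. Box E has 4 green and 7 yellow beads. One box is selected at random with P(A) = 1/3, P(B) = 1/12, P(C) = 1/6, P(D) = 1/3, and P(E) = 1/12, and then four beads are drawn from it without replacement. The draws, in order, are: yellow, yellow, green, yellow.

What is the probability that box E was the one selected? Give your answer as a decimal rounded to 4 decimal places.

Compute the likelihood of the observed sequence for each case: P(data | box A) = (6/8)(5/7)(2/6)(4/5) = 0.14286; P(data | box B) = (6/9)(5/8)(3/7)(4/6) = 0.11905; P(data | box C) = (5/9)(4/8)(4/7)(3/6) = 0.079365; P(data | box D) = (4/5)(3/4)(1/3)(2/2) = 0.2; P(data | box E) = (7/11)(6/10)(4/9)(5/8) = 0.10606.
The prior-weighted likelihoods are 1/3 · 0.14286 = 0.047619, 1/12 · 0.11905 = 0.0099206, 1/6 · 0.079365 = 0.013228, 1/3 · 0.2 = 0.066667, 1/12 · 0.10606 = 0.0088384; these sum to 0.14627.
Therefore the posterior P(box E | data) = (0.0088384) / (0.14627) = 0.060424.

0.0604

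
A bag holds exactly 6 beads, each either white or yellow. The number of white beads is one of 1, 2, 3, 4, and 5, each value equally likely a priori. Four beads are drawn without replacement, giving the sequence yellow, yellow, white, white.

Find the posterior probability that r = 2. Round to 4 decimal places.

0.2857

Compute the likelihood of the observed sequence for each case: P(data | r = 1) = (5/6)(4/5)(1/4)(0/3) = 0; P(data | r = 2) = (4/6)(3/5)(2/4)(1/3) = 1/15; P(data | r = 3) = (3/6)(2/5)(3/4)(2/3) = 1/10; P(data | r = 4) = (2/6)(1/5)(4/4)(3/3) = 1/15; P(data | r = 5) = (1/6)(0/5) = 0.
Multiplying each by its prior: 1/5 · 0 = 0, 1/5 · 1/15 = 1/75, 1/5 · 1/10 = 1/50, 1/5 · 1/15 = 1/75, 1/5 · 0 = 0; with total 7/150.
By Bayes' rule, P(r = 2 | data) = (1/75) / (7/150) = 2/7.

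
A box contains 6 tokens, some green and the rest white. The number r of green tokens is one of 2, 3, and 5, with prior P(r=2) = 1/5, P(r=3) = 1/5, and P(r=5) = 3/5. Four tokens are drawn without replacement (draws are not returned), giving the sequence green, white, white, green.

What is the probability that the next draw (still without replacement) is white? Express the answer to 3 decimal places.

Compute the likelihood of the observed sequence for each case: P(data | r = 2) = (2/6)(4/5)(3/4)(1/3) = 1/15; P(data | r = 3) = (3/6)(3/5)(2/4)(2/3) = 1/10; P(data | r = 5) = (5/6)(1/5)(0/4) = 0.
Multiplying each by its prior: 1/5 · 1/15 = 1/75, 1/5 · 1/10 = 1/50, 3/5 · 0 = 0; summing to 1/30.
The posterior is then P(r = 2 | data) = 2/5, P(r = 3 | data) = 3/5, P(r = 5 | data) = 0.
The predictive probability is P(white next | data) = (1)(2/5) + (1/2)(3/5) = 7/10.

0.700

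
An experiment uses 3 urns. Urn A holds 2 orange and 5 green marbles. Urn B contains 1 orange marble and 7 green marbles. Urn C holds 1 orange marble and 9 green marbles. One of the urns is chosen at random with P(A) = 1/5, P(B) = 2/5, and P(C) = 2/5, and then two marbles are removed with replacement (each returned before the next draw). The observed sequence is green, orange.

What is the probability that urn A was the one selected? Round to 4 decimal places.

0.3385

Compute the likelihood of the observed sequence for each case: P(data | urn A) = (5/7)(2/7) = 0.20408; P(data | urn B) = (7/8)(1/8) = 0.10938; P(data | urn C) = (9/10)(1/10) = 0.09.
Multiplying each by its prior: 1/5 · 0.20408 = 0.040816, 2/5 · 0.10938 = 0.04375, 2/5 · 0.09 = 0.036; these sum to 0.12057.
By Bayes' rule, P(urn A | data) = (0.040816) / (0.12057) = 0.33854.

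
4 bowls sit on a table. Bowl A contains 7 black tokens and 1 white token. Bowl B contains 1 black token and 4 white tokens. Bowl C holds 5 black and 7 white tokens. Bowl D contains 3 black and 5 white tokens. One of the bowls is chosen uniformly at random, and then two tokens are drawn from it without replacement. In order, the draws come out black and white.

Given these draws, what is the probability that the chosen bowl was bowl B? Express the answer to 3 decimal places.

0.233

For each hypothesis, P(data | H) works out to: P(data | bowl A) = (7/8)(1/7) = 0.125; P(data | bowl B) = (1/5)(4/4) = 0.2; P(data | bowl C) = (5/12)(7/11) = 0.26515; P(data | bowl D) = (3/8)(5/7) = 0.26786.
Weighting by the prior gives 1/4 · 0.125 = 0.03125, 1/4 · 0.2 = 0.05, 1/4 · 0.26515 = 0.066288, 1/4 · 0.26786 = 0.066964; summing to 0.2145.
So P(bowl B | data) = (0.05) / (0.2145) = 0.2331.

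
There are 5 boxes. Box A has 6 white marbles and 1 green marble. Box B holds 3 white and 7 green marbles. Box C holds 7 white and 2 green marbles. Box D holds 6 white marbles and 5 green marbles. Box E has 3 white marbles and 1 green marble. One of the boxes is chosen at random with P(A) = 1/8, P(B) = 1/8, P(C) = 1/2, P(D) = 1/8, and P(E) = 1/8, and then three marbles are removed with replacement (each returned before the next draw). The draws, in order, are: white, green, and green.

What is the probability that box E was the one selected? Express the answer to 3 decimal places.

For each hypothesis, P(data | H) works out to: P(data | box A) = (6/7)(1/7)(1/7) = 0.017493; P(data | box B) = (3/10)(7/10)(7/10) = 0.147; P(data | box C) = (7/9)(2/9)(2/9) = 0.038409; P(data | box D) = (6/11)(5/11)(5/11) = 0.1127; P(data | box E) = (3/4)(1/4)(1/4) = 0.046875.
Weighting by the prior gives 1/8 · 0.017493 = 0.0021866, 1/8 · 0.147 = 0.018375, 1/2 · 0.038409 = 0.019204, 1/8 · 0.1127 = 0.014087, 1/8 · 0.046875 = 0.0058594; with total 0.059713.
Therefore the posterior P(box E | data) = (0.0058594) / (0.059713) = 0.098126.

0.098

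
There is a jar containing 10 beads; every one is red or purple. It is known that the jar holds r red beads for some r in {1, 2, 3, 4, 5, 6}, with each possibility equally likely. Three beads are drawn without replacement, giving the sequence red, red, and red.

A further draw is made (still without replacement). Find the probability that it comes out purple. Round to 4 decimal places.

Compute the likelihood of the observed sequence for each case: P(data | r = 1) = (1/10)(0/9) = 0; P(data | r = 2) = (2/10)(1/9)(0/8) = 0; P(data | r = 3) = (3/10)(2/9)(1/8) = 1/120; P(data | r = 4) = (4/10)(3/9)(2/8) = 1/30; P(data | r = 5) = (5/10)(4/9)(3/8) = 1/12; P(data | r = 6) = (6/10)(5/9)(4/8) = 1/6.
The prior-weighted likelihoods are 1/6 · 0 = 0, 1/6 · 0 = 0, 1/6 · 1/120 = 1/720, 1/6 · 1/30 = 1/180, 1/6 · 1/12 = 1/72, 1/6 · 1/6 = 1/36; summing to 7/144.
Dividing through by the total gives posterior P(r = 1 | data) = 0, P(r = 2 | data) = 0, P(r = 3 | data) = 1/35, P(r = 4 | data) = 4/35, P(r = 5 | data) = 2/7, P(r = 6 | data) = 4/7.
Averaging over the posterior, P(purple next | data) = (1)(1/35) + (6/7)(4/35) + (5/7)(2/7) + (4/7)(4/7) = 23/35.

0.6571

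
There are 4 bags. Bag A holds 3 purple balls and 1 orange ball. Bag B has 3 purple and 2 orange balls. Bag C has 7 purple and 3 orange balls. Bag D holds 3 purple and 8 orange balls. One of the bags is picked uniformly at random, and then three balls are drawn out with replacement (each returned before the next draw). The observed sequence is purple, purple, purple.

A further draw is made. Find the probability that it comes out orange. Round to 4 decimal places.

Compute the likelihood of the observed sequence for each case: P(data | bag A) = (3/4)(3/4)(3/4) = 0.42188; P(data | bag B) = (3/5)(3/5)(3/5) = 0.216; P(data | bag C) = (7/10)(7/10)(7/10) = 0.343; P(data | bag D) = (3/11)(3/11)(3/11) = 0.020285.
Multiplying each by its prior: 1/4 · 0.42188 = 0.10547, 1/4 · 0.216 = 0.054, 1/4 · 0.343 = 0.08575, 1/4 · 0.020285 = 0.0050714; with total 0.25029.
The posterior is then P(bag A | data) = 0.42139, P(bag B | data) = 0.21575, P(bag C | data) = 0.3426, P(bag D | data) = 0.020262.
Averaging over the posterior, P(orange next | data) = (1/4)(0.42139) + (2/5)(0.21575) + (3/10)(0.3426) + (8/11)(0.020262) = 0.30916.

0.3092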